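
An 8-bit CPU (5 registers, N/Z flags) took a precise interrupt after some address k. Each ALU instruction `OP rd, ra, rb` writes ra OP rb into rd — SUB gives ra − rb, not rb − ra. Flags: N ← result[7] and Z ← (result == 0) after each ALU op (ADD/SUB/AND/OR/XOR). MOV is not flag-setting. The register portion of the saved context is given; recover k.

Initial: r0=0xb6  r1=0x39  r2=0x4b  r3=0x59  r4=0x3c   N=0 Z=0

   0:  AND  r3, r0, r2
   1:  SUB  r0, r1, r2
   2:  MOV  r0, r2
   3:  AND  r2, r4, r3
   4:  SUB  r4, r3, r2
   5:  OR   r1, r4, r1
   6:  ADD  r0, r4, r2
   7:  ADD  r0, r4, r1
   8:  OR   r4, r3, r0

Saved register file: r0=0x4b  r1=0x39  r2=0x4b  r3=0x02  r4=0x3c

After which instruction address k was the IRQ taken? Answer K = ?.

K = 2

after  0: r0=0xb6 r1=0x39 r2=0x4b r3=0x02 r4=0x3c  N=0 Z=0
after  1: r0=0xee r1=0x39 r2=0x4b r3=0x02 r4=0x3c  N=1 Z=0
after  2: r0=0x4b r1=0x39 r2=0x4b r3=0x02 r4=0x3c  N=1 Z=0
-- IRQ taken; context saved, return-PC = 3 --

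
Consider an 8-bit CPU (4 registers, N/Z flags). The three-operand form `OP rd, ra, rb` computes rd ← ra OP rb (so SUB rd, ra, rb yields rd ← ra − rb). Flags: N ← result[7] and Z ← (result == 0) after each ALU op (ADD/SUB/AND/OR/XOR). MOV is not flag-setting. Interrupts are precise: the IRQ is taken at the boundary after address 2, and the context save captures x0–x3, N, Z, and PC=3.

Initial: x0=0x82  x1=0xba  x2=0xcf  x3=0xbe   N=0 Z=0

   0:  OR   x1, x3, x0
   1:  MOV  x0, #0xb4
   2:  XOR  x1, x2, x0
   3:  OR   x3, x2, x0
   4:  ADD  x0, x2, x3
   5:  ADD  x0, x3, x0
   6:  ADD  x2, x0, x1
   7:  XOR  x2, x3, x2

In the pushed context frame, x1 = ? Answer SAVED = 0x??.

after  0: x0=0x82 x1=0xbe x2=0xcf x3=0xbe  N=1 Z=0
after  1: x0=0xb4 x1=0xbe x2=0xcf x3=0xbe  N=1 Z=0
after  2: x0=0xb4 x1=0x7b x2=0xcf x3=0xbe  N=0 Z=0
-- IRQ taken; context saved, return-PC = 3 --

SAVED = 0x7b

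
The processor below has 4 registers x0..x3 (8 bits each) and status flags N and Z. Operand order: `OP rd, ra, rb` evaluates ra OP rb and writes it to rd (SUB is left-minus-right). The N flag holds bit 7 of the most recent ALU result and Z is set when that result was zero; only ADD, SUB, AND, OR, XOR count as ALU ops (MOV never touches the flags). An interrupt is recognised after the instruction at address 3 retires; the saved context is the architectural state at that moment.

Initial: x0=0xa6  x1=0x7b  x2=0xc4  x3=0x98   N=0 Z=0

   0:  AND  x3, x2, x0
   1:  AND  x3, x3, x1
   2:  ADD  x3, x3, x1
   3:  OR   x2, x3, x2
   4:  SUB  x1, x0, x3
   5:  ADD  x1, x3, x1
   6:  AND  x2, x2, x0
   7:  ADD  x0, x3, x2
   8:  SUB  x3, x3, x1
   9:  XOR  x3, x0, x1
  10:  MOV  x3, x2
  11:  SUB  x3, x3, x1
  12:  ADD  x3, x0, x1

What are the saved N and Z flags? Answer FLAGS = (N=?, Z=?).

after  0: x0=0xa6 x1=0x7b x2=0xc4 x3=0x84  N=1 Z=0
after  1: x0=0xa6 x1=0x7b x2=0xc4 x3=0x00  N=0 Z=1
after  2: x0=0xa6 x1=0x7b x2=0xc4 x3=0x7b  N=0 Z=0
after  3: x0=0xa6 x1=0x7b x2=0xff x3=0x7b  N=1 Z=0
-- IRQ taken; context saved, return-PC = 4 --

FLAGS = (N=1, Z=0)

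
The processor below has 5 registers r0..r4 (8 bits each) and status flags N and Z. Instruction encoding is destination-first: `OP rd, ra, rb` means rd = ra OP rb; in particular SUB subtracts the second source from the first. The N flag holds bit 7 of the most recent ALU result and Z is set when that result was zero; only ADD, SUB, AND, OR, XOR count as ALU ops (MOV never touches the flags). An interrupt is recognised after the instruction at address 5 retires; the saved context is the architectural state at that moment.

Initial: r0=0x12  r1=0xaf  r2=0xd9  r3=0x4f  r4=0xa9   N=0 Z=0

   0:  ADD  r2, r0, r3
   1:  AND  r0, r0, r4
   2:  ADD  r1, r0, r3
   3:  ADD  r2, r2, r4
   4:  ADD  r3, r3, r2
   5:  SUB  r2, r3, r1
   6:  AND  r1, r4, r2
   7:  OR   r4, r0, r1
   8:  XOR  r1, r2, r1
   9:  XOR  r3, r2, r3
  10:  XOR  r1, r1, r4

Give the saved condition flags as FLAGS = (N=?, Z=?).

after  0: r0=0x12 r1=0xaf r2=0x61 r3=0x4f r4=0xa9  N=0 Z=0
after  1: r0=0x00 r1=0xaf r2=0x61 r3=0x4f r4=0xa9  N=0 Z=1
after  2: r0=0x00 r1=0x4f r2=0x61 r3=0x4f r4=0xa9  N=0 Z=0
after  3: r0=0x00 r1=0x4f r2=0x0a r3=0x4f r4=0xa9  N=0 Z=0
after  4: r0=0x00 r1=0x4f r2=0x0a r3=0x59 r4=0xa9  N=0 Z=0
after  5: r0=0x00 r1=0x4f r2=0x0a r3=0x59 r4=0xa9  N=0 Z=0
-- IRQ taken; context saved, return-PC = 6 --

FLAGS = (N=0, Z=0)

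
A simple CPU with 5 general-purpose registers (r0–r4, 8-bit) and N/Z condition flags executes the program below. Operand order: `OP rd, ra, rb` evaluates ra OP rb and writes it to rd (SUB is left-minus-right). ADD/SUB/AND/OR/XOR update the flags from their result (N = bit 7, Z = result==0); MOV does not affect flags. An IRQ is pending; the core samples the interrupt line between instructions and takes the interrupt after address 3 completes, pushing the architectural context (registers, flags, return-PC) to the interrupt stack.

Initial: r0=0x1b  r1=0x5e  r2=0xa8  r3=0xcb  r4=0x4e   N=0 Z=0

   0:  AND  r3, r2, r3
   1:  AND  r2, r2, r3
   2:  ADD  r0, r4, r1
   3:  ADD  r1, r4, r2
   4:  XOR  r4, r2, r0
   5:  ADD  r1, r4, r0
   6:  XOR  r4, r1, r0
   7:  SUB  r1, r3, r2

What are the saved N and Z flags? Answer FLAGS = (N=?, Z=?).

FLAGS = (N=1, Z=0)

after  0: r0=0x1b r1=0x5e r2=0xa8 r3=0x88 r4=0x4e  N=1 Z=0
after  1: r0=0x1b r1=0x5e r2=0x88 r3=0x88 r4=0x4e  N=1 Z=0
after  2: r0=0xac r1=0x5e r2=0x88 r3=0x88 r4=0x4e  N=1 Z=0
after  3: r0=0xac r1=0xd6 r2=0x88 r3=0x88 r4=0x4e  N=1 Z=0
-- IRQ taken; context saved, return-PC = 4 --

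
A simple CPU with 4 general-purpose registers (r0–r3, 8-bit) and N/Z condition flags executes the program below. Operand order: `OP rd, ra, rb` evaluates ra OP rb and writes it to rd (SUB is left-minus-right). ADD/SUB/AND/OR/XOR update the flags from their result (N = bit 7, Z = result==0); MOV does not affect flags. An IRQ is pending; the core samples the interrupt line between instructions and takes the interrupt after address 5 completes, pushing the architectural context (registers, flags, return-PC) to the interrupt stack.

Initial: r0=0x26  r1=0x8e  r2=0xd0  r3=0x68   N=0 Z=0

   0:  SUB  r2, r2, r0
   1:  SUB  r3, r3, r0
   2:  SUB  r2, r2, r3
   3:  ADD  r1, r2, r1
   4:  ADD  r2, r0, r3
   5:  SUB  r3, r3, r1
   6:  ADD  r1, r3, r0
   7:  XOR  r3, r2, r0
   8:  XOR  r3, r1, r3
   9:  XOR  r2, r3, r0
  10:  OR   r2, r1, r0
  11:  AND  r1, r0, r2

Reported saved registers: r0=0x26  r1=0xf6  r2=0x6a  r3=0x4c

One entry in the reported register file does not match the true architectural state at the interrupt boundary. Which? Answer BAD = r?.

after  0: r0=0x26 r1=0x8e r2=0xaa r3=0x68  N=1 Z=0
after  1: r0=0x26 r1=0x8e r2=0xaa r3=0x42  N=0 Z=0
after  2: r0=0x26 r1=0x8e r2=0x68 r3=0x42  N=0 Z=0
after  3: r0=0x26 r1=0xf6 r2=0x68 r3=0x42  N=1 Z=0
after  4: r0=0x26 r1=0xf6 r2=0x68 r3=0x42  N=0 Z=0
after  5: r0=0x26 r1=0xf6 r2=0x68 r3=0x4c  N=0 Z=0
-- IRQ taken; context saved, return-PC = 6 --
mismatch: r2: reported 0x6a vs actual 0x68

BAD = r2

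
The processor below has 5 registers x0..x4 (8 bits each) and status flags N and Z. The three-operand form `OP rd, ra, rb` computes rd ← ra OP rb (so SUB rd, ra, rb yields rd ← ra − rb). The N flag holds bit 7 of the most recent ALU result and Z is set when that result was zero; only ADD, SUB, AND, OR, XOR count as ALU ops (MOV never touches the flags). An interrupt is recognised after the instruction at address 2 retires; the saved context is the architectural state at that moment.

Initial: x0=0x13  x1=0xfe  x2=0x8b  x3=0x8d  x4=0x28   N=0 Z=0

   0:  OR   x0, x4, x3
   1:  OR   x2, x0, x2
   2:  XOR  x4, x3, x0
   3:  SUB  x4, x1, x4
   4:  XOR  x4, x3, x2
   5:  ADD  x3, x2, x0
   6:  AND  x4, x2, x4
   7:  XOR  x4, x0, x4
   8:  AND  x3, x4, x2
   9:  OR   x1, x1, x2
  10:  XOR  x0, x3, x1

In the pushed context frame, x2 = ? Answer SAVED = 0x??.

SAVED = 0xaf

after  0: x0=0xad x1=0xfe x2=0x8b x3=0x8d x4=0x28  N=1 Z=0
after  1: x0=0xad x1=0xfe x2=0xaf x3=0x8d x4=0x28  N=1 Z=0
after  2: x0=0xad x1=0xfe x2=0xaf x3=0x8d x4=0x20  N=0 Z=0
-- IRQ taken; context saved, return-PC = 3 --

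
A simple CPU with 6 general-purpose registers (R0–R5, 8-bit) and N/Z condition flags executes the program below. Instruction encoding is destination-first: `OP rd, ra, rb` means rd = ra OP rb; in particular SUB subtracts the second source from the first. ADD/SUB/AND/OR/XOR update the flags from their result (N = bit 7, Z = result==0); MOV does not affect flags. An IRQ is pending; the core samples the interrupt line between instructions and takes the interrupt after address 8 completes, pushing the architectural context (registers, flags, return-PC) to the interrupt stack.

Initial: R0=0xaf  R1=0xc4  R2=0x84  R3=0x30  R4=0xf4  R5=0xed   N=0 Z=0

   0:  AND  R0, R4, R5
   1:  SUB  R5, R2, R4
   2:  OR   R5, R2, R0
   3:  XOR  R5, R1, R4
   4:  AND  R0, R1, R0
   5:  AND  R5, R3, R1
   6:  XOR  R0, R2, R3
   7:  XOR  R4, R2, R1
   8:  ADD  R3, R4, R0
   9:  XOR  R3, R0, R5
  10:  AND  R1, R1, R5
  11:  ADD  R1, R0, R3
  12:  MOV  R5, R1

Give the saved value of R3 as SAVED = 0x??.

after  0: R0=0xe4 R1=0xc4 R2=0x84 R3=0x30 R4=0xf4 R5=0xed  N=1 Z=0
after  1: R0=0xe4 R1=0xc4 R2=0x84 R3=0x30 R4=0xf4 R5=0x90  N=1 Z=0
after  2: R0=0xe4 R1=0xc4 R2=0x84 R3=0x30 R4=0xf4 R5=0xe4  N=1 Z=0
after  3: R0=0xe4 R1=0xc4 R2=0x84 R3=0x30 R4=0xf4 R5=0x30  N=0 Z=0
after  4: R0=0xc4 R1=0xc4 R2=0x84 R3=0x30 R4=0xf4 R5=0x30  N=1 Z=0
after  5: R0=0xc4 R1=0xc4 R2=0x84 R3=0x30 R4=0xf4 R5=0x00  N=0 Z=1
after  6: R0=0xb4 R1=0xc4 R2=0x84 R3=0x30 R4=0xf4 R5=0x00  N=1 Z=0
after  7: R0=0xb4 R1=0xc4 R2=0x84 R3=0x30 R4=0x40 R5=0x00  N=0 Z=0
after  8: R0=0xb4 R1=0xc4 R2=0x84 R3=0xf4 R4=0x40 R5=0x00  N=1 Z=0
-- IRQ taken; context saved, return-PC = 9 --

SAVED = 0xf4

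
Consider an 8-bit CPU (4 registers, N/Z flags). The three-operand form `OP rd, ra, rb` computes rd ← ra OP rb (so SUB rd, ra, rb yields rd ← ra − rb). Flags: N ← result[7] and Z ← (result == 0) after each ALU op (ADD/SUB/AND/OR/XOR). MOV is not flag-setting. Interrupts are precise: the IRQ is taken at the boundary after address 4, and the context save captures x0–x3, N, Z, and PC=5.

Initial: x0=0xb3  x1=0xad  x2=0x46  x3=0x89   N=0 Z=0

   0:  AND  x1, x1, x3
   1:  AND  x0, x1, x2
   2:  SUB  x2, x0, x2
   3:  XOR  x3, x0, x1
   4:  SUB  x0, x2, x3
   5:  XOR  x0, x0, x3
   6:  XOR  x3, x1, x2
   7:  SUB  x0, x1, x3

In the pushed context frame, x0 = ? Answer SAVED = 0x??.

after  0: x0=0xb3 x1=0x89 x2=0x46 x3=0x89  N=1 Z=0
after  1: x0=0x00 x1=0x89 x2=0x46 x3=0x89  N=0 Z=1
after  2: x0=0x00 x1=0x89 x2=0xba x3=0x89  N=1 Z=0
after  3: x0=0x00 x1=0x89 x2=0xba x3=0x89  N=1 Z=0
after  4: x0=0x31 x1=0x89 x2=0xba x3=0x89  N=0 Z=0
-- IRQ taken; context saved, return-PC = 5 --

SAVED = 0x31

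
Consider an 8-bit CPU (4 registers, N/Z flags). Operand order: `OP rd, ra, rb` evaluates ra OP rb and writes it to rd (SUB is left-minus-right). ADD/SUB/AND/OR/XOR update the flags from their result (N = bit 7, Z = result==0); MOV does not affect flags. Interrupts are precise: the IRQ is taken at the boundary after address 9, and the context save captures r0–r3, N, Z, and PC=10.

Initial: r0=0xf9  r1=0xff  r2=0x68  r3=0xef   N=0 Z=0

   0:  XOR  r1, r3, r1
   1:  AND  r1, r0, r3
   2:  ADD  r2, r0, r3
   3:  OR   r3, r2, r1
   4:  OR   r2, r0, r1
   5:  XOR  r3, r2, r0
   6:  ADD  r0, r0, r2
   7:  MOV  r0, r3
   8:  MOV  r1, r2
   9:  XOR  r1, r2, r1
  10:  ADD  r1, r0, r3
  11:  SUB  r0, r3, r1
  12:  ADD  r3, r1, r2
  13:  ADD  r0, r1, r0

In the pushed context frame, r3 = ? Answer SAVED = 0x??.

after  0: r0=0xf9 r1=0x10 r2=0x68 r3=0xef  N=0 Z=0
after  1: r0=0xf9 r1=0xe9 r2=0x68 r3=0xef  N=1 Z=0
after  2: r0=0xf9 r1=0xe9 r2=0xe8 r3=0xef  N=1 Z=0
after  3: r0=0xf9 r1=0xe9 r2=0xe8 r3=0xe9  N=1 Z=0
after  4: r0=0xf9 r1=0xe9 r2=0xf9 r3=0xe9  N=1 Z=0
after  5: r0=0xf9 r1=0xe9 r2=0xf9 r3=0x00  N=0 Z=1
after  6: r0=0xf2 r1=0xe9 r2=0xf9 r3=0x00  N=1 Z=0
after  7: r0=0x00 r1=0xe9 r2=0xf9 r3=0x00  N=1 Z=0
after  8: r0=0x00 r1=0xf9 r2=0xf9 r3=0x00  N=1 Z=0
after  9: r0=0x00 r1=0x00 r2=0xf9 r3=0x00  N=0 Z=1
-- IRQ taken; context saved, return-PC = 10 --

SAVED = 0x00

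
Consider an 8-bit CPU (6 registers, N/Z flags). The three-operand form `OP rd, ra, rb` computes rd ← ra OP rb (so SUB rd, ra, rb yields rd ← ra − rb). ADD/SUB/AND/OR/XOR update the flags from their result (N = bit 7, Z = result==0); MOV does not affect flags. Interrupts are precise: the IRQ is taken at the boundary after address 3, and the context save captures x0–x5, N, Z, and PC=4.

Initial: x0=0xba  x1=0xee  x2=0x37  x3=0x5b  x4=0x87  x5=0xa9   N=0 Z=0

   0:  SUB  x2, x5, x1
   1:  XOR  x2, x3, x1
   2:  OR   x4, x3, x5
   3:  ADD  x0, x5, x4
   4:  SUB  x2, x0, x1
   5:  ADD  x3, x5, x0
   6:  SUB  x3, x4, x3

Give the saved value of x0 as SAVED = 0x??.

after  0: x0=0xba x1=0xee x2=0xbb x3=0x5b x4=0x87 x5=0xa9  N=1 Z=0
after  1: x0=0xba x1=0xee x2=0xb5 x3=0x5b x4=0x87 x5=0xa9  N=1 Z=0
after  2: x0=0xba x1=0xee x2=0xb5 x3=0x5b x4=0xfb x5=0xa9  N=1 Z=0
after  3: x0=0xa4 x1=0xee x2=0xb5 x3=0x5b x4=0xfb x5=0xa9  N=1 Z=0
-- IRQ taken; context saved, return-PC = 4 --

SAVED = 0xa4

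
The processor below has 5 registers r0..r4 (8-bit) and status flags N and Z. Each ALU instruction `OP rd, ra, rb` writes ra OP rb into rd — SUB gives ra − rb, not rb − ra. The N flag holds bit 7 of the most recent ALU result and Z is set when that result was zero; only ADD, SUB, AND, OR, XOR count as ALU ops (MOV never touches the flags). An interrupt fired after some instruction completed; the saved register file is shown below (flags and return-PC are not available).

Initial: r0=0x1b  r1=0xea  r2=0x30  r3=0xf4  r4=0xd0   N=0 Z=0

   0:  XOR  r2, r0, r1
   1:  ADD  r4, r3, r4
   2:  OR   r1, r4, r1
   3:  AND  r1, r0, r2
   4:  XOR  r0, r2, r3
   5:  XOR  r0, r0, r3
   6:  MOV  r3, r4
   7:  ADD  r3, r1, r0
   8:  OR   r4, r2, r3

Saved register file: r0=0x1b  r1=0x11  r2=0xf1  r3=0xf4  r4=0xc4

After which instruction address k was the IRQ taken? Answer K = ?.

after  0: r0=0x1b r1=0xea r2=0xf1 r3=0xf4 r4=0xd0  N=1 Z=0
after  1: r0=0x1b r1=0xea r2=0xf1 r3=0xf4 r4=0xc4  N=1 Z=0
after  2: r0=0x1b r1=0xee r2=0xf1 r3=0xf4 r4=0xc4  N=1 Z=0
after  3: r0=0x1b r1=0x11 r2=0xf1 r3=0xf4 r4=0xc4  N=0 Z=0
-- IRQ taken; context saved, return-PC = 4 --

K = 3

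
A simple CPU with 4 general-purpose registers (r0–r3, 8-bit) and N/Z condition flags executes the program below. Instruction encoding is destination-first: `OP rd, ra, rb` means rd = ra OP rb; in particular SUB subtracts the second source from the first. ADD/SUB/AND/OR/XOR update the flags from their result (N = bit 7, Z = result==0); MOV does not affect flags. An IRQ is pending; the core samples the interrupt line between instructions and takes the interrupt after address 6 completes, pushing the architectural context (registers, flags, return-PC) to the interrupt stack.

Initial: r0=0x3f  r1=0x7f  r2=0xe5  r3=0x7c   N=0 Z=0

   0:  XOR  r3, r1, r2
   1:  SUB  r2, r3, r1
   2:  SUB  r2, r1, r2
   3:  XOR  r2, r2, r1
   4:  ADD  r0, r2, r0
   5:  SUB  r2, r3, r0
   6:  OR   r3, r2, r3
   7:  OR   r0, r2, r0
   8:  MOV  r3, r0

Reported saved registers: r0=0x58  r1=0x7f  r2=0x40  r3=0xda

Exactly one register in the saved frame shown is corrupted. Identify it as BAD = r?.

after  0: r0=0x3f r1=0x7f r2=0xe5 r3=0x9a  N=1 Z=0
after  1: r0=0x3f r1=0x7f r2=0x1b r3=0x9a  N=0 Z=0
after  2: r0=0x3f r1=0x7f r2=0x64 r3=0x9a  N=0 Z=0
after  3: r0=0x3f r1=0x7f r2=0x1b r3=0x9a  N=0 Z=0
after  4: r0=0x5a r1=0x7f r2=0x1b r3=0x9a  N=0 Z=0
after  5: r0=0x5a r1=0x7f r2=0x40 r3=0x9a  N=0 Z=0
after  6: r0=0x5a r1=0x7f r2=0x40 r3=0xda  N=1 Z=0
-- IRQ taken; context saved, return-PC = 7 --
mismatch: r0: reported 0x58 vs actual 0x5a

BAD = r0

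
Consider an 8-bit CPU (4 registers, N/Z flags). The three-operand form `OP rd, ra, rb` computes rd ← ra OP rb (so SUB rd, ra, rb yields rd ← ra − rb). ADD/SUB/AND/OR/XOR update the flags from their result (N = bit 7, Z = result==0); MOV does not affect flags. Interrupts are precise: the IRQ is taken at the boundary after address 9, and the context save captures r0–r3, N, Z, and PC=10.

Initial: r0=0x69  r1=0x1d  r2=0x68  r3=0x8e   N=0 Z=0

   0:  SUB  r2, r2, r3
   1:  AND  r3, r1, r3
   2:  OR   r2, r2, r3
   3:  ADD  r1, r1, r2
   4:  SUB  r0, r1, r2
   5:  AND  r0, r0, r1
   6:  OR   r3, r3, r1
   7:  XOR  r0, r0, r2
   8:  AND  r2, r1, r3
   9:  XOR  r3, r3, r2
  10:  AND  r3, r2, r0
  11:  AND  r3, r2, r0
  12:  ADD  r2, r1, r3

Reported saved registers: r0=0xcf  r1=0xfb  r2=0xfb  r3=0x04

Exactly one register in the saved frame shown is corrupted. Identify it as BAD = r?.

BAD = r0

after  0: r0=0x69 r1=0x1d r2=0xda r3=0x8e  N=1 Z=0
after  1: r0=0x69 r1=0x1d r2=0xda r3=0x0c  N=0 Z=0
after  2: r0=0x69 r1=0x1d r2=0xde r3=0x0c  N=1 Z=0
after  3: r0=0x69 r1=0xfb r2=0xde r3=0x0c  N=1 Z=0
after  4: r0=0x1d r1=0xfb r2=0xde r3=0x0c  N=0 Z=0
after  5: r0=0x19 r1=0xfb r2=0xde r3=0x0c  N=0 Z=0
after  6: r0=0x19 r1=0xfb r2=0xde r3=0xff  N=1 Z=0
after  7: r0=0xc7 r1=0xfb r2=0xde r3=0xff  N=1 Z=0
after  8: r0=0xc7 r1=0xfb r2=0xfb r3=0xff  N=1 Z=0
after  9: r0=0xc7 r1=0xfb r2=0xfb r3=0x04  N=0 Z=0
-- IRQ taken; context saved, return-PC = 10 --
mismatch: r0: reported 0xcf vs actual 0xc7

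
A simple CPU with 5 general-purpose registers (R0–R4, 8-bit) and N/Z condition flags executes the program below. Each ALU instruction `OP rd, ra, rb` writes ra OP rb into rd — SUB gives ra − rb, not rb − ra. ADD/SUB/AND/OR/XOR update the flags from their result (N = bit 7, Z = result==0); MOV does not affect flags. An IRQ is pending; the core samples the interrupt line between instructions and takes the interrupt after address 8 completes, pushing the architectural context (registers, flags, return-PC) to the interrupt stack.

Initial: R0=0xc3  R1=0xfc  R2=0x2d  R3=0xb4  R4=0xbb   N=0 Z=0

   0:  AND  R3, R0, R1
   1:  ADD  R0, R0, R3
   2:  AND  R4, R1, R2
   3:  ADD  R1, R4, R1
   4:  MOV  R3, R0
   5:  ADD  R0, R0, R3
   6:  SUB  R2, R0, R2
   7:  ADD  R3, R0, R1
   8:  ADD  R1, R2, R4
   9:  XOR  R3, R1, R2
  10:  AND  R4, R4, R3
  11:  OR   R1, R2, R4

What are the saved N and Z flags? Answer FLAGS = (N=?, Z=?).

after  0: R0=0xc3 R1=0xfc R2=0x2d R3=0xc0 R4=0xbb  N=1 Z=0
after  1: R0=0x83 R1=0xfc R2=0x2d R3=0xc0 R4=0xbb  N=1 Z=0
after  2: R0=0x83 R1=0xfc R2=0x2d R3=0xc0 R4=0x2c  N=0 Z=0
after  3: R0=0x83 R1=0x28 R2=0x2d R3=0xc0 R4=0x2c  N=0 Z=0
after  4: R0=0x83 R1=0x28 R2=0x2d R3=0x83 R4=0x2c  N=0 Z=0
after  5: R0=0x06 R1=0x28 R2=0x2d R3=0x83 R4=0x2c  N=0 Z=0
after  6: R0=0x06 R1=0x28 R2=0xd9 R3=0x83 R4=0x2c  N=1 Z=0
after  7: R0=0x06 R1=0x28 R2=0xd9 R3=0x2e R4=0x2c  N=0 Z=0
after  8: R0=0x06 R1=0x05 R2=0xd9 R3=0x2e R4=0x2c  N=0 Z=0
-- IRQ taken; context saved, return-PC = 9 --

FLAGS = (N=0, Z=0)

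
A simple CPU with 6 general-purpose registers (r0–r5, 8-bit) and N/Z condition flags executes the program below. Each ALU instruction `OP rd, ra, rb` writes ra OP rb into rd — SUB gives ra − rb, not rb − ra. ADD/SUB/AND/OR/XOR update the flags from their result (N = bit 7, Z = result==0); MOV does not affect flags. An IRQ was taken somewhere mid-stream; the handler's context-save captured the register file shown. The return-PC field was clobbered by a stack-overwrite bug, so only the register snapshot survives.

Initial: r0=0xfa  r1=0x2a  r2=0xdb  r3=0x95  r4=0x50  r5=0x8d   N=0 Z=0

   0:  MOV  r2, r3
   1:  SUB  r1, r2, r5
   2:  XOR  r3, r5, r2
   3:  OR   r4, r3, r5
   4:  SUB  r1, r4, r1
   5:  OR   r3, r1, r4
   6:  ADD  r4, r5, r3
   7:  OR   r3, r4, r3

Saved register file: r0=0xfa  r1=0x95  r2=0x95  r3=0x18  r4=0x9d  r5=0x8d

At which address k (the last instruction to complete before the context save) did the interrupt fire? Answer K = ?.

after  0: r0=0xfa r1=0x2a r2=0x95 r3=0x95 r4=0x50 r5=0x8d  N=0 Z=0
after  1: r0=0xfa r1=0x08 r2=0x95 r3=0x95 r4=0x50 r5=0x8d  N=0 Z=0
after  2: r0=0xfa r1=0x08 r2=0x95 r3=0x18 r4=0x50 r5=0x8d  N=0 Z=0
after  3: r0=0xfa r1=0x08 r2=0x95 r3=0x18 r4=0x9d r5=0x8d  N=1 Z=0
after  4: r0=0xfa r1=0x95 r2=0x95 r3=0x18 r4=0x9d r5=0x8d  N=1 Z=0
-- IRQ taken; context saved, return-PC = 5 --

K = 4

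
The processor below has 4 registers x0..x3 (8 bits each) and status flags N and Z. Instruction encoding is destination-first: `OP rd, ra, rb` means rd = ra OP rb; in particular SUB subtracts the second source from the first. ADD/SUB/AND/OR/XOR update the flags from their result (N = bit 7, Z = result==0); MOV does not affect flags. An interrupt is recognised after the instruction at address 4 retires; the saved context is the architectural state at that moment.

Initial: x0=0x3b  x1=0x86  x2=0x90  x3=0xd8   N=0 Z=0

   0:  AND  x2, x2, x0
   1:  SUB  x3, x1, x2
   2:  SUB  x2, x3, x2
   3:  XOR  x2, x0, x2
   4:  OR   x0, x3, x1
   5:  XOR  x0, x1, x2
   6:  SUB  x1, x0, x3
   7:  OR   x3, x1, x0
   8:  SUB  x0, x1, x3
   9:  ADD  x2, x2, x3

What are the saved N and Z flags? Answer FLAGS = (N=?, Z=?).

after  0: x0=0x3b x1=0x86 x2=0x10 x3=0xd8  N=0 Z=0
after  1: x0=0x3b x1=0x86 x2=0x10 x3=0x76  N=0 Z=0
after  2: x0=0x3b x1=0x86 x2=0x66 x3=0x76  N=0 Z=0
after  3: x0=0x3b x1=0x86 x2=0x5d x3=0x76  N=0 Z=0
after  4: x0=0xf6 x1=0x86 x2=0x5d x3=0x76  N=1 Z=0
-- IRQ taken; context saved, return-PC = 5 --

FLAGS = (N=1, Z=0)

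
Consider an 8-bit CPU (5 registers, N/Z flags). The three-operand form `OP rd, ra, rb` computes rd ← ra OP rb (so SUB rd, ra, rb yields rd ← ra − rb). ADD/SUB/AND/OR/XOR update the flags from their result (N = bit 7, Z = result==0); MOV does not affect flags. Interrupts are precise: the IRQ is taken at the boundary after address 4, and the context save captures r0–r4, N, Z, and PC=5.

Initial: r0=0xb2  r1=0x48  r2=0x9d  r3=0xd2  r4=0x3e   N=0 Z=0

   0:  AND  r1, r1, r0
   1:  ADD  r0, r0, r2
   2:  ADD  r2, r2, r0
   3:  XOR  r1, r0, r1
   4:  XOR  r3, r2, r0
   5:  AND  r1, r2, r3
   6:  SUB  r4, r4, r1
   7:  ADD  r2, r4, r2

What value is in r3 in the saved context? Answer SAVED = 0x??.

after  0: r0=0xb2 r1=0x00 r2=0x9d r3=0xd2 r4=0x3e  N=0 Z=1
after  1: r0=0x4f r1=0x00 r2=0x9d r3=0xd2 r4=0x3e  N=0 Z=0
after  2: r0=0x4f r1=0x00 r2=0xec r3=0xd2 r4=0x3e  N=1 Z=0
after  3: r0=0x4f r1=0x4f r2=0xec r3=0xd2 r4=0x3e  N=0 Z=0
after  4: r0=0x4f r1=0x4f r2=0xec r3=0xa3 r4=0x3e  N=1 Z=0
-- IRQ taken; context saved, return-PC = 5 --

SAVED = 0xa3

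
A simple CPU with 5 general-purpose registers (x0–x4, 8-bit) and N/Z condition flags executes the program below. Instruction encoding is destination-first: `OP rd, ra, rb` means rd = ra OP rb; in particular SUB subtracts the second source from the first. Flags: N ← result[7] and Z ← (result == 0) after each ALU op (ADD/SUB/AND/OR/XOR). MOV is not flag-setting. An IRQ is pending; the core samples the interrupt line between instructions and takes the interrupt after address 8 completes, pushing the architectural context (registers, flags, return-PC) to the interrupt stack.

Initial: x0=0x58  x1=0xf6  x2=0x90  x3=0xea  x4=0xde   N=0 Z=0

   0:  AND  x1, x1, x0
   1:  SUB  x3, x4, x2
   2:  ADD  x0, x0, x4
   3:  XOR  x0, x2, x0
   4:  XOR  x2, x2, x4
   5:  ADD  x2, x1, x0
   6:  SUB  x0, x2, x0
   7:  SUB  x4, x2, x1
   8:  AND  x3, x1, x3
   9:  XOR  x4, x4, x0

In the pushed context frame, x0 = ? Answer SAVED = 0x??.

after  0: x0=0x58 x1=0x50 x2=0x90 x3=0xea x4=0xde  N=0 Z=0
after  1: x0=0x58 x1=0x50 x2=0x90 x3=0x4e x4=0xde  N=0 Z=0
after  2: x0=0x36 x1=0x50 x2=0x90 x3=0x4e x4=0xde  N=0 Z=0
after  3: x0=0xa6 x1=0x50 x2=0x90 x3=0x4e x4=0xde  N=1 Z=0
after  4: x0=0xa6 x1=0x50 x2=0x4e x3=0x4e x4=0xde  N=0 Z=0
after  5: x0=0xa6 x1=0x50 x2=0xf6 x3=0x4e x4=0xde  N=1 Z=0
after  6: x0=0x50 x1=0x50 x2=0xf6 x3=0x4e x4=0xde  N=0 Z=0
after  7: x0=0x50 x1=0x50 x2=0xf6 x3=0x4e x4=0xa6  N=1 Z=0
after  8: x0=0x50 x1=0x50 x2=0xf6 x3=0x40 x4=0xa6  N=0 Z=0
-- IRQ taken; context saved, return-PC = 9 --

SAVED = 0x50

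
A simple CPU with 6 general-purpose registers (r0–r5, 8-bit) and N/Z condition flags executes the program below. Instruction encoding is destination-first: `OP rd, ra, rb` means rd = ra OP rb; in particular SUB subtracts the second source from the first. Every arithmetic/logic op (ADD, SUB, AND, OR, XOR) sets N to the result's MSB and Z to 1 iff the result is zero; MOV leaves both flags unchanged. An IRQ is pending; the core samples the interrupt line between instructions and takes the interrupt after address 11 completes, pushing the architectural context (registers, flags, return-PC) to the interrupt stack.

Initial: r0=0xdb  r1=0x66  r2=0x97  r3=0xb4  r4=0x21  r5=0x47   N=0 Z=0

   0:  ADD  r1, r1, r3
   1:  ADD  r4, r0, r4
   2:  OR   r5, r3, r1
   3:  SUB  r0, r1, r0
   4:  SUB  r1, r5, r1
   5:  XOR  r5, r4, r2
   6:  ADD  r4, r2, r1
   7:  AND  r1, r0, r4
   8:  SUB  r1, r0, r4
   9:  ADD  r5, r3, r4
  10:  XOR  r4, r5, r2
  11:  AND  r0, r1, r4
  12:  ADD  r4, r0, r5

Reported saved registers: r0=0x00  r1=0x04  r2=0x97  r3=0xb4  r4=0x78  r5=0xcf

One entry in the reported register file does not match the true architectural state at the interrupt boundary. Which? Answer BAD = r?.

after  0: r0=0xdb r1=0x1a r2=0x97 r3=0xb4 r4=0x21 r5=0x47  N=0 Z=0
after  1: r0=0xdb r1=0x1a r2=0x97 r3=0xb4 r4=0xfc r5=0x47  N=1 Z=0
after  2: r0=0xdb r1=0x1a r2=0x97 r3=0xb4 r4=0xfc r5=0xbe  N=1 Z=0
after  3: r0=0x3f r1=0x1a r2=0x97 r3=0xb4 r4=0xfc r5=0xbe  N=0 Z=0
after  4: r0=0x3f r1=0xa4 r2=0x97 r3=0xb4 r4=0xfc r5=0xbe  N=1 Z=0
after  5: r0=0x3f r1=0xa4 r2=0x97 r3=0xb4 r4=0xfc r5=0x6b  N=0 Z=0
after  6: r0=0x3f r1=0xa4 r2=0x97 r3=0xb4 r4=0x3b r5=0x6b  N=0 Z=0
after  7: r0=0x3f r1=0x3b r2=0x97 r3=0xb4 r4=0x3b r5=0x6b  N=0 Z=0
after  8: r0=0x3f r1=0x04 r2=0x97 r3=0xb4 r4=0x3b r5=0x6b  N=0 Z=0
after  9: r0=0x3f r1=0x04 r2=0x97 r3=0xb4 r4=0x3b r5=0xef  N=1 Z=0
after 10: r0=0x3f r1=0x04 r2=0x97 r3=0xb4 r4=0x78 r5=0xef  N=0 Z=0
after 11: r0=0x00 r1=0x04 r2=0x97 r3=0xb4 r4=0x78 r5=0xef  N=0 Z=1
-- IRQ taken; context saved, return-PC = 12 --
mismatch: r5: reported 0xcf vs actual 0xef

BAD = r5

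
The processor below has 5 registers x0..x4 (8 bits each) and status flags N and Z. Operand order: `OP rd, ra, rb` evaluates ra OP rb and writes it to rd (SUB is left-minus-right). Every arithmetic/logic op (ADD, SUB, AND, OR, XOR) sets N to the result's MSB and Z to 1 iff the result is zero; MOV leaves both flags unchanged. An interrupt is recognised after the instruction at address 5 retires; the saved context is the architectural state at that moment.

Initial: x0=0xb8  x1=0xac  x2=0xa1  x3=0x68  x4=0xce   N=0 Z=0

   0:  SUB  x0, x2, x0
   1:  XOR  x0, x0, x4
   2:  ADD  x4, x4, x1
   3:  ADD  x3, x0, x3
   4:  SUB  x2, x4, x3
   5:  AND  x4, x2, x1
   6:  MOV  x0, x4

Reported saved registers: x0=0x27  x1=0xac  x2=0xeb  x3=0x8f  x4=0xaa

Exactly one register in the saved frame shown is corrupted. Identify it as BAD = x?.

after  0: x0=0xe9 x1=0xac x2=0xa1 x3=0x68 x4=0xce  N=1 Z=0
after  1: x0=0x27 x1=0xac x2=0xa1 x3=0x68 x4=0xce  N=0 Z=0
after  2: x0=0x27 x1=0xac x2=0xa1 x3=0x68 x4=0x7a  N=0 Z=0
after  3: x0=0x27 x1=0xac x2=0xa1 x3=0x8f x4=0x7a  N=1 Z=0
after  4: x0=0x27 x1=0xac x2=0xeb x3=0x8f x4=0x7a  N=1 Z=0
after  5: x0=0x27 x1=0xac x2=0xeb x3=0x8f x4=0xa8  N=1 Z=0
-- IRQ taken; context saved, return-PC = 6 --
mismatch: x4: reported 0xaa vs actual 0xa8

BAD = x4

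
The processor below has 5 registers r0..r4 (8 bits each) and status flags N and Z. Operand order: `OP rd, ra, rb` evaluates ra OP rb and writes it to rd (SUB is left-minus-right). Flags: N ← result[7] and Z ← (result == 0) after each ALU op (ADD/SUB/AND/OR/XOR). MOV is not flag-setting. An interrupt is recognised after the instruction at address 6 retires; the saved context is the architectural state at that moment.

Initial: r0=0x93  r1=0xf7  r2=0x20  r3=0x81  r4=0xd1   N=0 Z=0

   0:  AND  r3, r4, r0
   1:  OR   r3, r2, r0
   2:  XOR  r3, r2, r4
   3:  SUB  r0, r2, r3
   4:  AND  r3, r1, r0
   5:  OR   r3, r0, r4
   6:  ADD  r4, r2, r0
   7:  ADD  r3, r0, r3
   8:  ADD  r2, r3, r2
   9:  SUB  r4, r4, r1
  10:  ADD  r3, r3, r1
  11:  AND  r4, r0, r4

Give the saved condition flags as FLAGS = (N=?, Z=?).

after  0: r0=0x93 r1=0xf7 r2=0x20 r3=0x91 r4=0xd1  N=1 Z=0
after  1: r0=0x93 r1=0xf7 r2=0x20 r3=0xb3 r4=0xd1  N=1 Z=0
after  2: r0=0x93 r1=0xf7 r2=0x20 r3=0xf1 r4=0xd1  N=1 Z=0
after  3: r0=0x2f r1=0xf7 r2=0x20 r3=0xf1 r4=0xd1  N=0 Z=0
after  4: r0=0x2f r1=0xf7 r2=0x20 r3=0x27 r4=0xd1  N=0 Z=0
after  5: r0=0x2f r1=0xf7 r2=0x20 r3=0xff r4=0xd1  N=1 Z=0
after  6: r0=0x2f r1=0xf7 r2=0x20 r3=0xff r4=0x4f  N=0 Z=0
-- IRQ taken; context saved, return-PC = 7 --

FLAGS = (N=0, Z=0)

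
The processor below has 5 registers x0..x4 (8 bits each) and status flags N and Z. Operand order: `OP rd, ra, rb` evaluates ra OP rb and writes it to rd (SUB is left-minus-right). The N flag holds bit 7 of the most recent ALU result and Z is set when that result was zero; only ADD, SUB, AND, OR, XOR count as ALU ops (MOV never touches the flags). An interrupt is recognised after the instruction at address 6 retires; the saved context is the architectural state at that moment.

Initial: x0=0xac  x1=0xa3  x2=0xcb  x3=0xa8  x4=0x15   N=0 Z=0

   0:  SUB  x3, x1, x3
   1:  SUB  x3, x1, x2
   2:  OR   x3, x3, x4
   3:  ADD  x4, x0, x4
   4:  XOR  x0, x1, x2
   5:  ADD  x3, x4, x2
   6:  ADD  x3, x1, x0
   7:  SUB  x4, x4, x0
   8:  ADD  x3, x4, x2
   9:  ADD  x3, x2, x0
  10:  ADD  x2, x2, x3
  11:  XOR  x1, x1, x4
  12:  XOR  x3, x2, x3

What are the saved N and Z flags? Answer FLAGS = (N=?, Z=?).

after  0: x0=0xac x1=0xa3 x2=0xcb x3=0xfb x4=0x15  N=1 Z=0
after  1: x0=0xac x1=0xa3 x2=0xcb x3=0xd8 x4=0x15  N=1 Z=0
after  2: x0=0xac x1=0xa3 x2=0xcb x3=0xdd x4=0x15  N=1 Z=0
after  3: x0=0xac x1=0xa3 x2=0xcb x3=0xdd x4=0xc1  N=1 Z=0
after  4: x0=0x68 x1=0xa3 x2=0xcb x3=0xdd x4=0xc1  N=0 Z=0
after  5: x0=0x68 x1=0xa3 x2=0xcb x3=0x8c x4=0xc1  N=1 Z=0
after  6: x0=0x68 x1=0xa3 x2=0xcb x3=0x0b x4=0xc1  N=0 Z=0
-- IRQ taken; context saved, return-PC = 7 --

FLAGS = (N=0, Z=0)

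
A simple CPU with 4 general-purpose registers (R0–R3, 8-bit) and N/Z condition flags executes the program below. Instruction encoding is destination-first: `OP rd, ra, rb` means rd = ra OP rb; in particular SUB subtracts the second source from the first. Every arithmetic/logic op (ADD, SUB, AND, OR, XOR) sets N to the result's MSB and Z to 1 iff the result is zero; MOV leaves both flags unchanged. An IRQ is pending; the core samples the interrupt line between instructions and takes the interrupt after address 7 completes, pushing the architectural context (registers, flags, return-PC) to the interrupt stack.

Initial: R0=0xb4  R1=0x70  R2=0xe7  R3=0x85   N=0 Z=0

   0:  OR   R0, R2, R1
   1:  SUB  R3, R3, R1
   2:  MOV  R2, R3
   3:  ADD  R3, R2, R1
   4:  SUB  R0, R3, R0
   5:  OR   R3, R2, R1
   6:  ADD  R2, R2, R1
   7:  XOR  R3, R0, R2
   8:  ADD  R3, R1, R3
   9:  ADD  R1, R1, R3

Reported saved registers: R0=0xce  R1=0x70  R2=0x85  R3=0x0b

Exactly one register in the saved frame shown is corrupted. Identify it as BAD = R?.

after  0: R0=0xf7 R1=0x70 R2=0xe7 R3=0x85  N=1 Z=0
after  1: R0=0xf7 R1=0x70 R2=0xe7 R3=0x15  N=0 Z=0
after  2: R0=0xf7 R1=0x70 R2=0x15 R3=0x15  N=0 Z=0
after  3: R0=0xf7 R1=0x70 R2=0x15 R3=0x85  N=1 Z=0
after  4: R0=0x8e R1=0x70 R2=0x15 R3=0x85  N=1 Z=0
after  5: R0=0x8e R1=0x70 R2=0x15 R3=0x75  N=0 Z=0
after  6: R0=0x8e R1=0x70 R2=0x85 R3=0x75  N=1 Z=0
after  7: R0=0x8e R1=0x70 R2=0x85 R3=0x0b  N=0 Z=0
-- IRQ taken; context saved, return-PC = 8 --
mismatch: R0: reported 0xce vs actual 0x8e

BAD = R0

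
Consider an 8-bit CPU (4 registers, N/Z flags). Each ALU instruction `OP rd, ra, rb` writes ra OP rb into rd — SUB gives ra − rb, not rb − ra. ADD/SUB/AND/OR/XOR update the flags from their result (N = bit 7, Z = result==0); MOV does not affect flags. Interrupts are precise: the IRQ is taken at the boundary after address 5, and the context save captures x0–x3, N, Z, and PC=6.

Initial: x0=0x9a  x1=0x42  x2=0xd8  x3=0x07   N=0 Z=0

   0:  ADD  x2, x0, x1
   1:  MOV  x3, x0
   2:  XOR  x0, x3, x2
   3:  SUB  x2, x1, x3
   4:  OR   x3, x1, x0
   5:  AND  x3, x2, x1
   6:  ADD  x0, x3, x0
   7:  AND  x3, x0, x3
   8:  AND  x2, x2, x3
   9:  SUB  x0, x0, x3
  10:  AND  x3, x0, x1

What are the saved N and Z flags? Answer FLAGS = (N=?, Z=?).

FLAGS = (N=0, Z=1)

after  0: x0=0x9a x1=0x42 x2=0xdc x3=0x07  N=1 Z=0
after  1: x0=0x9a x1=0x42 x2=0xdc x3=0x9a  N=1 Z=0
after  2: x0=0x46 x1=0x42 x2=0xdc x3=0x9a  N=0 Z=0
after  3: x0=0x46 x1=0x42 x2=0xa8 x3=0x9a  N=1 Z=0
after  4: x0=0x46 x1=0x42 x2=0xa8 x3=0x46  N=0 Z=0
after  5: x0=0x46 x1=0x42 x2=0xa8 x3=0x00  N=0 Z=1
-- IRQ taken; context saved, return-PC = 6 --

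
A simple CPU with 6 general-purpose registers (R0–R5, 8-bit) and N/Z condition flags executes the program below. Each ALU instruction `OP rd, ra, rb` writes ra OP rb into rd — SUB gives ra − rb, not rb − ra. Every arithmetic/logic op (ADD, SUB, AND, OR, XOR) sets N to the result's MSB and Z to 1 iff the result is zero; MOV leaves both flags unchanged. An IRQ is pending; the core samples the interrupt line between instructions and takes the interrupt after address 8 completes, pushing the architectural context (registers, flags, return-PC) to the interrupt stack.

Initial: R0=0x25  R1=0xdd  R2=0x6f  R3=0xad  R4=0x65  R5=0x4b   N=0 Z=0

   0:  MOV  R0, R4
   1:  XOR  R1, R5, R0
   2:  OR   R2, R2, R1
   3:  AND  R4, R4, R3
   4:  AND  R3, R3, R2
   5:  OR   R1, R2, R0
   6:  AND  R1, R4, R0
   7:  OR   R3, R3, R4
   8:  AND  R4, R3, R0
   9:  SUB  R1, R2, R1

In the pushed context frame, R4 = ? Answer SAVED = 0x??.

after  0: R0=0x65 R1=0xdd R2=0x6f R3=0xad R4=0x65 R5=0x4b  N=0 Z=0
after  1: R0=0x65 R1=0x2e R2=0x6f R3=0xad R4=0x65 R5=0x4b  N=0 Z=0
after  2: R0=0x65 R1=0x2e R2=0x6f R3=0xad R4=0x65 R5=0x4b  N=0 Z=0
after  3: R0=0x65 R1=0x2e R2=0x6f R3=0xad R4=0x25 R5=0x4b  N=0 Z=0
after  4: R0=0x65 R1=0x2e R2=0x6f R3=0x2d R4=0x25 R5=0x4b  N=0 Z=0
after  5: R0=0x65 R1=0x6f R2=0x6f R3=0x2d R4=0x25 R5=0x4b  N=0 Z=0
after  6: R0=0x65 R1=0x25 R2=0x6f R3=0x2d R4=0x25 R5=0x4b  N=0 Z=0
after  7: R0=0x65 R1=0x25 R2=0x6f R3=0x2d R4=0x25 R5=0x4b  N=0 Z=0
after  8: R0=0x65 R1=0x25 R2=0x6f R3=0x2d R4=0x25 R5=0x4b  N=0 Z=0
-- IRQ taken; context saved, return-PC = 9 --

SAVED = 0x25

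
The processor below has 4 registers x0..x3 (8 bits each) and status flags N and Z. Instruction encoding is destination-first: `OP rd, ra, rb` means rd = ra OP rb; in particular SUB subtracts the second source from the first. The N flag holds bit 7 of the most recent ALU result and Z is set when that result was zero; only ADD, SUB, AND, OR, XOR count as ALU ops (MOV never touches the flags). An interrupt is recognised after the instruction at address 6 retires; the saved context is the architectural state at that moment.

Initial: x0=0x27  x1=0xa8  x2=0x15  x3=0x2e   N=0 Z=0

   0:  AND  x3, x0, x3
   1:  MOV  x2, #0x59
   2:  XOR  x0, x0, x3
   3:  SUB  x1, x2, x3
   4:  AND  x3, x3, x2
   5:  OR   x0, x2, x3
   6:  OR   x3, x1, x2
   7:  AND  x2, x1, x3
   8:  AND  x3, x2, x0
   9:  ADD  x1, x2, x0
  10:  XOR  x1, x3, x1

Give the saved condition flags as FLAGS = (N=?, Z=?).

FLAGS = (N=0, Z=0)

after  0: x0=0x27 x1=0xa8 x2=0x15 x3=0x26  N=0 Z=0
after  1: x0=0x27 x1=0xa8 x2=0x59 x3=0x26  N=0 Z=0
after  2: x0=0x01 x1=0xa8 x2=0x59 x3=0x26  N=0 Z=0
after  3: x0=0x01 x1=0x33 x2=0x59 x3=0x26  N=0 Z=0
after  4: x0=0x01 x1=0x33 x2=0x59 x3=0x00  N=0 Z=1
after  5: x0=0x59 x1=0x33 x2=0x59 x3=0x00  N=0 Z=0
after  6: x0=0x59 x1=0x33 x2=0x59 x3=0x7b  N=0 Z=0
-- IRQ taken; context saved, return-PC = 7 --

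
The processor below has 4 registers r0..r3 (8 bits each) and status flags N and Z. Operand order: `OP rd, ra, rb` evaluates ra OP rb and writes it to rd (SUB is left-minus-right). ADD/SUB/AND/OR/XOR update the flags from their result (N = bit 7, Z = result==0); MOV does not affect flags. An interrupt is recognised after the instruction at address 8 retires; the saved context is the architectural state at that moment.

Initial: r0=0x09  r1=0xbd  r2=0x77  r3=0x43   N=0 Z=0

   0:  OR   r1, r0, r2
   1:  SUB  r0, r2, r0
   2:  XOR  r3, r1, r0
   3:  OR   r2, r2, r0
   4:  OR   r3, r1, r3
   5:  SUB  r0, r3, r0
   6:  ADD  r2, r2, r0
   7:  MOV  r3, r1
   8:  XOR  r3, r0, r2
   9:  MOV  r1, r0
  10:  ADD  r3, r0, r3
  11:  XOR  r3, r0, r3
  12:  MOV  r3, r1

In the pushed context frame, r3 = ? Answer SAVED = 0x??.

after  0: r0=0x09 r1=0x7f r2=0x77 r3=0x43  N=0 Z=0
after  1: r0=0x6e r1=0x7f r2=0x77 r3=0x43  N=0 Z=0
after  2: r0=0x6e r1=0x7f r2=0x77 r3=0x11  N=0 Z=0
after  3: r0=0x6e r1=0x7f r2=0x7f r3=0x11  N=0 Z=0
after  4: r0=0x6e r1=0x7f r2=0x7f r3=0x7f  N=0 Z=0
after  5: r0=0x11 r1=0x7f r2=0x7f r3=0x7f  N=0 Z=0
after  6: r0=0x11 r1=0x7f r2=0x90 r3=0x7f  N=1 Z=0
after  7: r0=0x11 r1=0x7f r2=0x90 r3=0x7f  N=1 Z=0
after  8: r0=0x11 r1=0x7f r2=0x90 r3=0x81  N=1 Z=0
-- IRQ taken; context saved, return-PC = 9 --

SAVED = 0x81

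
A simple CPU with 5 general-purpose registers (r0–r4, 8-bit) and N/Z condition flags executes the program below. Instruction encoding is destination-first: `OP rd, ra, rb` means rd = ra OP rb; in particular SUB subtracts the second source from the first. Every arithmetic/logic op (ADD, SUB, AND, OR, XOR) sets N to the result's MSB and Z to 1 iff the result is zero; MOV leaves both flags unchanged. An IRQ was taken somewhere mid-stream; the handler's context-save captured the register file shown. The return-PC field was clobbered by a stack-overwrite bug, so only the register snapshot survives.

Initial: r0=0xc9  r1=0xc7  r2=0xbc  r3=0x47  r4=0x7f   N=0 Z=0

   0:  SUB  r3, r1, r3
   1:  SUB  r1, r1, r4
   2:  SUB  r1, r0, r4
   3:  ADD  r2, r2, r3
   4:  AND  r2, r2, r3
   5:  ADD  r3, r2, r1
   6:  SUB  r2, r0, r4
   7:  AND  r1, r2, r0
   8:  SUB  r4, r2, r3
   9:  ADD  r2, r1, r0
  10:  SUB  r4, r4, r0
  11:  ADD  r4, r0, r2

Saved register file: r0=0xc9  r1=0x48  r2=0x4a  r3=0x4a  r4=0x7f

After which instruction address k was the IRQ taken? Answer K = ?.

after  0: r0=0xc9 r1=0xc7 r2=0xbc r3=0x80 r4=0x7f  N=1 Z=0
after  1: r0=0xc9 r1=0x48 r2=0xbc r3=0x80 r4=0x7f  N=0 Z=0
after  2: r0=0xc9 r1=0x4a r2=0xbc r3=0x80 r4=0x7f  N=0 Z=0
after  3: r0=0xc9 r1=0x4a r2=0x3c r3=0x80 r4=0x7f  N=0 Z=0
after  4: r0=0xc9 r1=0x4a r2=0x00 r3=0x80 r4=0x7f  N=0 Z=1
after  5: r0=0xc9 r1=0x4a r2=0x00 r3=0x4a r4=0x7f  N=0 Z=0
after  6: r0=0xc9 r1=0x4a r2=0x4a r3=0x4a r4=0x7f  N=0 Z=0
after  7: r0=0xc9 r1=0x48 r2=0x4a r3=0x4a r4=0x7f  N=0 Z=0
-- IRQ taken; context saved, return-PC = 8 --

K = 7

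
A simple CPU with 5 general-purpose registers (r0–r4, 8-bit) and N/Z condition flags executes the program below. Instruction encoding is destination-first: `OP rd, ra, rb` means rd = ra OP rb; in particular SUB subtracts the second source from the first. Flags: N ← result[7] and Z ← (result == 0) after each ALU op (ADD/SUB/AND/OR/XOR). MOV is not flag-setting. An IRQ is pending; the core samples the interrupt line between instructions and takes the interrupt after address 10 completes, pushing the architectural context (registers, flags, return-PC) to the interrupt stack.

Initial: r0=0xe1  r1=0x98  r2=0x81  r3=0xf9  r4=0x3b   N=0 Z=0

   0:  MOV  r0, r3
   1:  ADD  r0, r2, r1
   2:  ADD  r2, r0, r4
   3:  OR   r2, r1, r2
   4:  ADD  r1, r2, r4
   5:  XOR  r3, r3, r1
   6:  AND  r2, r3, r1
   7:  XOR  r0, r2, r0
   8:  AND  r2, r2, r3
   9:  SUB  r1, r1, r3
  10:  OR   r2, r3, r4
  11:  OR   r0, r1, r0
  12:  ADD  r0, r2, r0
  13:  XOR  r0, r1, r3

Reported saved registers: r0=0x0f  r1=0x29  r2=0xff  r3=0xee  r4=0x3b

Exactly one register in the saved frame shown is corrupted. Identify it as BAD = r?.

after  0: r0=0xf9 r1=0x98 r2=0x81 r3=0xf9 r4=0x3b  N=0 Z=0
after  1: r0=0x19 r1=0x98 r2=0x81 r3=0xf9 r4=0x3b  N=0 Z=0
after  2: r0=0x19 r1=0x98 r2=0x54 r3=0xf9 r4=0x3b  N=0 Z=0
after  3: r0=0x19 r1=0x98 r2=0xdc r3=0xf9 r4=0x3b  N=1 Z=0
after  4: r0=0x19 r1=0x17 r2=0xdc r3=0xf9 r4=0x3b  N=0 Z=0
after  5: r0=0x19 r1=0x17 r2=0xdc r3=0xee r4=0x3b  N=1 Z=0
after  6: r0=0x19 r1=0x17 r2=0x06 r3=0xee r4=0x3b  N=0 Z=0
after  7: r0=0x1f r1=0x17 r2=0x06 r3=0xee r4=0x3b  N=0 Z=0
after  8: r0=0x1f r1=0x17 r2=0x06 r3=0xee r4=0x3b  N=0 Z=0
after  9: r0=0x1f r1=0x29 r2=0x06 r3=0xee r4=0x3b  N=0 Z=0
after 10: r0=0x1f r1=0x29 r2=0xff r3=0xee r4=0x3b  N=1 Z=0
-- IRQ taken; context saved, return-PC = 11 --
mismatch: r0: reported 0x0f vs actual 0x1f

BAD = r0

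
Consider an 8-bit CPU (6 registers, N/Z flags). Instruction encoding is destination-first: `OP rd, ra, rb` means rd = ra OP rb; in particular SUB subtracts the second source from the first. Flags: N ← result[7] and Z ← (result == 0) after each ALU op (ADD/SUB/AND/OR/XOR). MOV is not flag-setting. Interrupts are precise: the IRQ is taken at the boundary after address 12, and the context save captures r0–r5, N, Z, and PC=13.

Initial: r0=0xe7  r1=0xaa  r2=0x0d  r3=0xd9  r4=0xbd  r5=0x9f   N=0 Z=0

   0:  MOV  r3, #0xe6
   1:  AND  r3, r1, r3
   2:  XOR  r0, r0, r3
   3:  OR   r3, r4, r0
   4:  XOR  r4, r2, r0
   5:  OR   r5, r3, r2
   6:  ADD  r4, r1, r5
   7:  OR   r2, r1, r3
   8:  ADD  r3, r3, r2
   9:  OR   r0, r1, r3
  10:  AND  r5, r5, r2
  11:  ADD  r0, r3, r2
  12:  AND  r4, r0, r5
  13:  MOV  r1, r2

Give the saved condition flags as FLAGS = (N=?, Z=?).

FLAGS = (N=1, Z=0)

after  0: r0=0xe7 r1=0xaa r2=0x0d r3=0xe6 r4=0xbd r5=0x9f  N=0 Z=0
after  1: r0=0xe7 r1=0xaa r2=0x0d r3=0xa2 r4=0xbd r5=0x9f  N=1 Z=0
after  2: r0=0x45 r1=0xaa r2=0x0d r3=0xa2 r4=0xbd r5=0x9f  N=0 Z=0
after  3: r0=0x45 r1=0xaa r2=0x0d r3=0xfd r4=0xbd r5=0x9f  N=1 Z=0
after  4: r0=0x45 r1=0xaa r2=0x0d r3=0xfd r4=0x48 r5=0x9f  N=0 Z=0
after  5: r0=0x45 r1=0xaa r2=0x0d r3=0xfd r4=0x48 r5=0xfd  N=1 Z=0
after  6: r0=0x45 r1=0xaa r2=0x0d r3=0xfd r4=0xa7 r5=0xfd  N=1 Z=0
after  7: r0=0x45 r1=0xaa r2=0xff r3=0xfd r4=0xa7 r5=0xfd  N=1 Z=0
after  8: r0=0x45 r1=0xaa r2=0xff r3=0xfc r4=0xa7 r5=0xfd  N=1 Z=0
after  9: r0=0xfe r1=0xaa r2=0xff r3=0xfc r4=0xa7 r5=0xfd  N=1 Z=0
after 10: r0=0xfe r1=0xaa r2=0xff r3=0xfc r4=0xa7 r5=0xfd  N=1 Z=0
after 11: r0=0xfb r1=0xaa r2=0xff r3=0xfc r4=0xa7 r5=0xfd  N=1 Z=0
after 12: r0=0xfb r1=0xaa r2=0xff r3=0xfc r4=0xf9 r5=0xfd  N=1 Z=0
-- IRQ taken; context saved, return-PC = 13 --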